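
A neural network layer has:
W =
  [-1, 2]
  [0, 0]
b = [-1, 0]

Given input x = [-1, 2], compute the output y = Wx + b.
y = [4, 0]

Wx = [-1×-1 + 2×2, 0×-1 + 0×2]
   = [5, 0]
y = Wx + b = [5 + -1, 0 + 0] = [4, 0]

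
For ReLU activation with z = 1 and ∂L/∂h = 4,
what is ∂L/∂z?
∂L/∂z = 4

h = ReLU(1) = 1
Since z > 0: ∂h/∂z = 1
∂L/∂z = ∂L/∂h · ∂h/∂z = 4 × 1 = 4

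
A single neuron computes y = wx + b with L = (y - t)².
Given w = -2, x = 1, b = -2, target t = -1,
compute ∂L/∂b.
∂L/∂b = -6

y = wx + b = (-2)(1) + -2 = -4
∂L/∂y = 2(y - t) = 2(-4 - -1) = -6
∂y/∂b = 1
∂L/∂b = ∂L/∂y · ∂y/∂b = -6 × 1 = -6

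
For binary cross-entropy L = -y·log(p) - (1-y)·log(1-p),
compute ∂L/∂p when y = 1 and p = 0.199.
∂L/∂p = -5.025

∂L/∂p = -y/p + (1-y)/(1-p) = -1/0.199 + 0 = -5.025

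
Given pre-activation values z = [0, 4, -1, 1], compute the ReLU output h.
h = [0, 4, 0, 1]

ReLU applied element-wise: max(0,0)=0, max(0,4)=4, max(0,-1)=0, max(0,1)=1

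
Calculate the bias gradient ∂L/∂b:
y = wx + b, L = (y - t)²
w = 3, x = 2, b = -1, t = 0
∂L/∂b = 10

y = wx + b = (3)(2) + -1 = 5
∂L/∂y = 2(y - t) = 2(5 - 0) = 10
∂y/∂b = 1
∂L/∂b = ∂L/∂y · ∂y/∂b = 10 × 1 = 10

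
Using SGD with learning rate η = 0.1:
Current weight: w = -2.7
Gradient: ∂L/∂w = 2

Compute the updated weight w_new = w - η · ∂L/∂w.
w_new = -2.9

w_new = w - η·∂L/∂w = -2.7 - 0.1×(2) = -2.7 - (0.2) = -2.9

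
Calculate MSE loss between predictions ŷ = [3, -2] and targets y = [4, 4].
MSE = 18.5

MSE = (1/2)((3-4)² + (-2-4)²) = (1/2)(1 + 36) = 18.5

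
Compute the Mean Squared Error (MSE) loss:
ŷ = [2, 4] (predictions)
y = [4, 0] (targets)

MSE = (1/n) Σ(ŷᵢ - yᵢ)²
MSE = 10

MSE = (1/2)((2-4)² + (4-0)²) = (1/2)(4 + 16) = 10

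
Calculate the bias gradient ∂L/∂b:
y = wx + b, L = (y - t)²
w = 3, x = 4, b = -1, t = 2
∂L/∂b = 18

y = wx + b = (3)(4) + -1 = 11
∂L/∂y = 2(y - t) = 2(11 - 2) = 18
∂y/∂b = 1
∂L/∂b = ∂L/∂y · ∂y/∂b = 18 × 1 = 18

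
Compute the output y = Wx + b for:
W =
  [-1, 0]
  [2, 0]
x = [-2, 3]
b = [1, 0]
y = [3, -4]

Wx = [-1×-2 + 0×3, 2×-2 + 0×3]
   = [2, -4]
y = Wx + b = [2 + 1, -4 + 0] = [3, -4]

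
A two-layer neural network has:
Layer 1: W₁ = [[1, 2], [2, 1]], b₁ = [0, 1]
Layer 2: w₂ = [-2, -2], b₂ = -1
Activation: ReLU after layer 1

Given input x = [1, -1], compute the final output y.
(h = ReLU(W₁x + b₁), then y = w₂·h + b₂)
y = -5

Layer 1 pre-activation: z₁ = [-1, 2]
After ReLU: h = [0, 2]
Layer 2 output: y = -2×0 + -2×2 + -1 = -5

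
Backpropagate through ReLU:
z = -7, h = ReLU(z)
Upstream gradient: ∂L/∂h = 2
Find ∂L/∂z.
∂L/∂z = 0

h = ReLU(-7) = 0
Since z < 0: ∂h/∂z = 0
∂L/∂z = ∂L/∂h · ∂h/∂z = 2 × 0 = 0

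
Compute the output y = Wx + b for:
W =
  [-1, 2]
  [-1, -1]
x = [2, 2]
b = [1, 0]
y = [3, -4]

Wx = [-1×2 + 2×2, -1×2 + -1×2]
   = [2, -4]
y = Wx + b = [2 + 1, -4 + 0] = [3, -4]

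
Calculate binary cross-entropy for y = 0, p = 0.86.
L = 1.966

L = -0·log(0.86) - 1·log(0.14) = -log(0.14) = 1.966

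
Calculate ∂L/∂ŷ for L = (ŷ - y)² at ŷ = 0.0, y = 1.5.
∂L/∂ŷ = -3.0

∂L/∂ŷ = 2(ŷ - y) = 2(0.0 - 1.5) = 2(-1.5) = -3.0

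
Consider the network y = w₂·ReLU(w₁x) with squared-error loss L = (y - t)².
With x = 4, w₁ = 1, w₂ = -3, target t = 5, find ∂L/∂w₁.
∂L/∂w₁ = 408

Forward pass:
z = w₁x = 1×4 = 4
h = ReLU(4) = 4
y = w₂h = -3×4 = -12

Backward pass:
∂L/∂y = 2(y - t) = 2(-12 - 5) = -34
∂y/∂h = w₂ = -3
∂h/∂z = 1 (ReLU derivative)
∂z/∂w₁ = x = 4

∂L/∂w₁ = -34 × -3 × 1 × 4 = 408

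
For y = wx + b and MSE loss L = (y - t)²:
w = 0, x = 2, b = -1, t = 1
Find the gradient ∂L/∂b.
∂L/∂b = -4

y = wx + b = (0)(2) + -1 = -1
∂L/∂y = 2(y - t) = 2(-1 - 1) = -4
∂y/∂b = 1
∂L/∂b = ∂L/∂y · ∂y/∂b = -4 × 1 = -4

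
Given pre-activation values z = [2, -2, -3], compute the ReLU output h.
h = [2, 0, 0]

ReLU applied element-wise: max(0,2)=2, max(0,-2)=0, max(0,-3)=0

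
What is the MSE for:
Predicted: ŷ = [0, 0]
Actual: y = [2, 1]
MSE = 2.5

MSE = (1/2)((0-2)² + (0-1)²) = (1/2)(4 + 1) = 2.5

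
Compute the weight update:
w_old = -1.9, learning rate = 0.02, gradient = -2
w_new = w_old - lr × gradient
w_new = -1.86

w_new = w - η·∂L/∂w = -1.9 - 0.02×(-2) = -1.9 - (-0.04) = -1.86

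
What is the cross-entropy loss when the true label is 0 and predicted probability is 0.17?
L = 0.1863

L = -0·log(0.17) - 1·log(0.83) = -log(0.83) = 0.1863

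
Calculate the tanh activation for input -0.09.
-0.08976

tanh(-0.09) = (e^(-0.09) - e^(0.09))/(e^(-0.09) + e^(0.09)) = -0.08976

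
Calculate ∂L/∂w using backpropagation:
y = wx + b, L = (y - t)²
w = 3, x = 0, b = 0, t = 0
∂L/∂w = 0

y = wx + b = (3)(0) + 0 = 0
∂L/∂y = 2(y - t) = 2(0 - 0) = 0
∂y/∂w = x = 0
∂L/∂w = ∂L/∂y · ∂y/∂w = 0 × 0 = 0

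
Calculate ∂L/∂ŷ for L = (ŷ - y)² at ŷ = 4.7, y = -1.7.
∂L/∂ŷ = 12.8

∂L/∂ŷ = 2(ŷ - y) = 2(4.7 - -1.7) = 2(6.4) = 12.8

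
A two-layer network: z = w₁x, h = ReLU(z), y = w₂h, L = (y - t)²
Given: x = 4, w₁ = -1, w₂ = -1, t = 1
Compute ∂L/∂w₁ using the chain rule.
∂L/∂w₁ = 0

Forward pass:
z = w₁x = -1×4 = -4
h = ReLU(-4) = 0
y = w₂h = -1×0 = 0

Backward pass:
∂L/∂y = 2(y - t) = 2(0 - 1) = -2
∂y/∂h = w₂ = -1
∂h/∂z = 0 (ReLU derivative)
∂z/∂w₁ = x = 4

∂L/∂w₁ = -2 × -1 × 0 × 4 = 0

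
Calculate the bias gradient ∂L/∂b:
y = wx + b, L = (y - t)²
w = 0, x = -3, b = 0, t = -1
∂L/∂b = 2

y = wx + b = (0)(-3) + 0 = 0
∂L/∂y = 2(y - t) = 2(0 - -1) = 2
∂y/∂b = 1
∂L/∂b = ∂L/∂y · ∂y/∂b = 2 × 1 = 2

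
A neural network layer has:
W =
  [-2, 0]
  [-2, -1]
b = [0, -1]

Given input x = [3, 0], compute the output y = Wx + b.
y = [-6, -7]

Wx = [-2×3 + 0×0, -2×3 + -1×0]
   = [-6, -6]
y = Wx + b = [-6 + 0, -6 + -1] = [-6, -7]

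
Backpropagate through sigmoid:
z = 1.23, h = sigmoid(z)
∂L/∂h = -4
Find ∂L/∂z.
∂L/∂z = -0.7001

σ(1.23) = 0.7738
σ'(1.23) = σ(1.23)(1 - σ(1.23)) = 0.7738 × 0.2262 = 0.175
∂L/∂z = ∂L/∂h · σ'(z) = -4 × 0.175 = -0.7001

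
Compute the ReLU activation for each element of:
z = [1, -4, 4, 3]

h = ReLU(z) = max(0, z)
h = [1, 0, 4, 3]

ReLU applied element-wise: max(0,1)=1, max(0,-4)=0, max(0,4)=4, max(0,3)=3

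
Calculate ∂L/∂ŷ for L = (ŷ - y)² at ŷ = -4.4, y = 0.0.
∂L/∂ŷ = -8.8

∂L/∂ŷ = 2(ŷ - y) = 2(-4.4 - 0.0) = 2(-4.4) = -8.8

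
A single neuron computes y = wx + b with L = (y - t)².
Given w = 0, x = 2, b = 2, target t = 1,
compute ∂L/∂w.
∂L/∂w = 4

y = wx + b = (0)(2) + 2 = 2
∂L/∂y = 2(y - t) = 2(2 - 1) = 2
∂y/∂w = x = 2
∂L/∂w = ∂L/∂y · ∂y/∂w = 2 × 2 = 4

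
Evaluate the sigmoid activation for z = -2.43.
0.08091

sigmoid(-2.43) = 1/(1 + e^(2.43)) = 1/(1 + 11.36) = 0.08091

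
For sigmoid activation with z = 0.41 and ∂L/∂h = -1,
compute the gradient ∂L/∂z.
∂L/∂z = -0.2398

σ(0.41) = 0.6011
σ'(0.41) = σ(0.41)(1 - σ(0.41)) = 0.6011 × 0.3989 = 0.2398
∂L/∂z = ∂L/∂h · σ'(z) = -1 × 0.2398 = -0.2398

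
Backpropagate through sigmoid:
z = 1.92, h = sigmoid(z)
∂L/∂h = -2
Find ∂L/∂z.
∂L/∂z = -0.223

σ(1.92) = 0.8721
σ'(1.92) = σ(1.92)(1 - σ(1.92)) = 0.8721 × 0.1279 = 0.1115
∂L/∂z = ∂L/∂h · σ'(z) = -2 × 0.1115 = -0.223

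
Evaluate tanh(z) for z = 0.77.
0.6469

tanh(0.77) = (e^(0.77) - e^(-0.77))/(e^(0.77) + e^(-0.77)) = 0.6469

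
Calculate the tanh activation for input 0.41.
0.3885

tanh(0.41) = (e^(0.41) - e^(-0.41))/(e^(0.41) + e^(-0.41)) = 0.3885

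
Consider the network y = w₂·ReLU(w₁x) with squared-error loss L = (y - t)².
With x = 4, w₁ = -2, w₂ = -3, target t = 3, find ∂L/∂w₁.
∂L/∂w₁ = 0

Forward pass:
z = w₁x = -2×4 = -8
h = ReLU(-8) = 0
y = w₂h = -3×0 = 0

Backward pass:
∂L/∂y = 2(y - t) = 2(0 - 3) = -6
∂y/∂h = w₂ = -3
∂h/∂z = 0 (ReLU derivative)
∂z/∂w₁ = x = 4

∂L/∂w₁ = -6 × -3 × 0 × 4 = 0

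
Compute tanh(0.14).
0.1391

tanh(0.14) = (e^(0.14) - e^(-0.14))/(e^(0.14) + e^(-0.14)) = 0.1391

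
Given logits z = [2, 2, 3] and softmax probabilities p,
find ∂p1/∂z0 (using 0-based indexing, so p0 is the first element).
∂p1/∂z0 = -0.04492

p = softmax(z) = [0.2119, 0.2119, 0.5761]
p1 = 0.2119, p0 = 0.2119

∂p1/∂z0 = -p1 × p0 = -0.2119 × 0.2119 = -0.04492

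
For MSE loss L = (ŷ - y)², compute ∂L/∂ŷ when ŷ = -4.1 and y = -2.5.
∂L/∂ŷ = -3.2

∂L/∂ŷ = 2(ŷ - y) = 2(-4.1 - -2.5) = 2(-1.6) = -3.2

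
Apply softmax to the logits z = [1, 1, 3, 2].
p = [0.0826, 0.0826, 0.6103, 0.2245]

exp(z) = [2.718, 2.718, 20.09, 7.389]
Sum = 32.91
p = [0.0826, 0.0826, 0.6103, 0.2245]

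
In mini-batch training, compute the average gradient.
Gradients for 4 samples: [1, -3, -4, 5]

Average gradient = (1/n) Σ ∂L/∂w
Average gradient = -0.25

Average = (1/4)(1 + -3 + -4 + 5) = -1/4 = -0.25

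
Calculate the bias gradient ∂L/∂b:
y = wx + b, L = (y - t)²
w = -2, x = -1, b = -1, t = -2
∂L/∂b = 6

y = wx + b = (-2)(-1) + -1 = 1
∂L/∂y = 2(y - t) = 2(1 - -2) = 6
∂y/∂b = 1
∂L/∂b = ∂L/∂y · ∂y/∂b = 6 × 1 = 6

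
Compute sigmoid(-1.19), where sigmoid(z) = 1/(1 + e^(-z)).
0.2333

sigmoid(-1.19) = 1/(1 + e^(1.19)) = 1/(1 + 3.287) = 0.2333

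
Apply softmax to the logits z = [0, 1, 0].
p = [0.2119, 0.5761, 0.2119]

exp(z) = [1, 2.718, 1]
Sum = 4.718
p = [0.2119, 0.5761, 0.2119]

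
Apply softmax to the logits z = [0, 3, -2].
p = [0.0471, 0.9465, 0.0064]

exp(z) = [1, 20.09, 0.1353]
Sum = 21.22
p = [0.0471, 0.9465, 0.0064]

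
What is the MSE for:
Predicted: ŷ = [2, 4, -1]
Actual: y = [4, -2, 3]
MSE = 18.67

MSE = (1/3)((2-4)² + (4--2)² + (-1-3)²) = (1/3)(4 + 36 + 16) = 18.67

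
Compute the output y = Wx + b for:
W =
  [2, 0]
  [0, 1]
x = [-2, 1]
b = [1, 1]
y = [-3, 2]

Wx = [2×-2 + 0×1, 0×-2 + 1×1]
   = [-4, 1]
y = Wx + b = [-4 + 1, 1 + 1] = [-3, 2]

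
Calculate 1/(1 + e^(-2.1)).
0.8909

sigmoid(2.1) = 1/(1 + e^(-2.1)) = 1/(1 + 0.1225) = 0.8909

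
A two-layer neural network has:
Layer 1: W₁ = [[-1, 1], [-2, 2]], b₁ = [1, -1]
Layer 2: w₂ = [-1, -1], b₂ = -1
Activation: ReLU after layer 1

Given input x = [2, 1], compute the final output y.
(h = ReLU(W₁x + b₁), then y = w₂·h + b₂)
y = -1

Layer 1 pre-activation: z₁ = [0, -3]
After ReLU: h = [0, 0]
Layer 2 output: y = -1×0 + -1×0 + -1 = -1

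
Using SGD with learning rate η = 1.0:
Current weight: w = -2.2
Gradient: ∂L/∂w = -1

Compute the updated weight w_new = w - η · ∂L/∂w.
w_new = -1.2

w_new = w - η·∂L/∂w = -2.2 - 1.0×(-1) = -2.2 - (-1) = -1.2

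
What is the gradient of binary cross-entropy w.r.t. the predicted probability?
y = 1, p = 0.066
∂L/∂p = -15.15

∂L/∂p = -y/p + (1-y)/(1-p) = -1/0.066 + 0 = -15.15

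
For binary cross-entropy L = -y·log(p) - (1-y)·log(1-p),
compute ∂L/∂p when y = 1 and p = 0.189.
∂L/∂p = -5.291

∂L/∂p = -y/p + (1-y)/(1-p) = -1/0.189 + 0 = -5.291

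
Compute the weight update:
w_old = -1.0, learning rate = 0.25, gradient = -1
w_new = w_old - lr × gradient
w_new = -0.75

w_new = w - η·∂L/∂w = -1.0 - 0.25×(-1) = -1.0 - (-0.25) = -0.75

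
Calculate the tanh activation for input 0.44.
0.4136

tanh(0.44) = (e^(0.44) - e^(-0.44))/(e^(0.44) + e^(-0.44)) = 0.4136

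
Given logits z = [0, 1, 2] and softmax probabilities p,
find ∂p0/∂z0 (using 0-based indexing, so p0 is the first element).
∂p0/∂z0 = 0.08193

p = softmax(z) = [0.09003, 0.2447, 0.6652]
p0 = 0.09003

∂p0/∂z0 = p0(1 - p0) = 0.09003 × (1 - 0.09003) = 0.08193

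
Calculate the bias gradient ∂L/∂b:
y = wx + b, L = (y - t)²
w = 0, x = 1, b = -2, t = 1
∂L/∂b = -6

y = wx + b = (0)(1) + -2 = -2
∂L/∂y = 2(y - t) = 2(-2 - 1) = -6
∂y/∂b = 1
∂L/∂b = ∂L/∂y · ∂y/∂b = -6 × 1 = -6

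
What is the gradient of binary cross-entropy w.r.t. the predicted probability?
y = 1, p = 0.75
∂L/∂p = -1.333

∂L/∂p = -y/p + (1-y)/(1-p) = -1/0.75 + 0 = -1.333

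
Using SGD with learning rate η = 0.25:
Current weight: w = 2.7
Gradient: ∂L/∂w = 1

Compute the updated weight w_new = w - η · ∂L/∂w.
w_new = 2.45

w_new = w - η·∂L/∂w = 2.7 - 0.25×(1) = 2.7 - (0.25) = 2.45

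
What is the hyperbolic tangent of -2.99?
-0.995

tanh(-2.99) = (e^(-2.99) - e^(2.99))/(e^(-2.99) + e^(2.99)) = -0.995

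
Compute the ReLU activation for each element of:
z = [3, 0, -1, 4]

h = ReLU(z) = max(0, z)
h = [3, 0, 0, 4]

ReLU applied element-wise: max(0,3)=3, max(0,0)=0, max(0,-1)=0, max(0,4)=4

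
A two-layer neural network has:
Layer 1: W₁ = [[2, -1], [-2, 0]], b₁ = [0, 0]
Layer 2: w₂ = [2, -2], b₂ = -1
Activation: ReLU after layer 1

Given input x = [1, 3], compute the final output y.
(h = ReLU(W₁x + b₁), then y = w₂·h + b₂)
y = -1

Layer 1 pre-activation: z₁ = [-1, -2]
After ReLU: h = [0, 0]
Layer 2 output: y = 2×0 + -2×0 + -1 = -1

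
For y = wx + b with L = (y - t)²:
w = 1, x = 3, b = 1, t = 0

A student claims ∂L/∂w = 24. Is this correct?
Correct

y = (1)(3) + 1 = 4
∂L/∂y = 2(y - t) = 2(4 - 0) = 8
∂y/∂w = x = 3
∂L/∂w = 8 × 3 = 24

Claimed value: 24
Correct: The correct gradient is 24.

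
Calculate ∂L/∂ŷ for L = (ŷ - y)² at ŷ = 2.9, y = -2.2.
∂L/∂ŷ = 10.2

∂L/∂ŷ = 2(ŷ - y) = 2(2.9 - -2.2) = 2(5.1) = 10.2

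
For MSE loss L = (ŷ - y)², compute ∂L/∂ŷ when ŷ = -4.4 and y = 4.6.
∂L/∂ŷ = -18.0

∂L/∂ŷ = 2(ŷ - y) = 2(-4.4 - 4.6) = 2(-9.0) = -18.0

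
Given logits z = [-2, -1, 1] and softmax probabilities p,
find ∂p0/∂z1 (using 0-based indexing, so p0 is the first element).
∂p0/∂z1 = -0.004797

p = softmax(z) = [0.04201, 0.1142, 0.8438]
p0 = 0.04201, p1 = 0.1142

∂p0/∂z1 = -p0 × p1 = -0.04201 × 0.1142 = -0.004797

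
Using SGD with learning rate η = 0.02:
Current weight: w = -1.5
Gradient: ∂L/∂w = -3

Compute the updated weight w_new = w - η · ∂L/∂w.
w_new = -1.44

w_new = w - η·∂L/∂w = -1.5 - 0.02×(-3) = -1.5 - (-0.06) = -1.44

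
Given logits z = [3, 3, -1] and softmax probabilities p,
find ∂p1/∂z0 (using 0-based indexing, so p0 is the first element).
∂p1/∂z0 = -0.2455

p = softmax(z) = [0.4955, 0.4955, 0.009075]
p1 = 0.4955, p0 = 0.4955

∂p1/∂z0 = -p1 × p0 = -0.4955 × 0.4955 = -0.2455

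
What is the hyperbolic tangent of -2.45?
-0.9852

tanh(-2.45) = (e^(-2.45) - e^(2.45))/(e^(-2.45) + e^(2.45)) = -0.9852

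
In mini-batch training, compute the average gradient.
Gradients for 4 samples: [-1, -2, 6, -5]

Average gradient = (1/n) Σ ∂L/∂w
Average gradient = -0.5

Average = (1/4)(-1 + -2 + 6 + -5) = -2/4 = -0.5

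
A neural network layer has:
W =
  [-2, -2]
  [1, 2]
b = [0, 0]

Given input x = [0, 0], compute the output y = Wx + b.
y = [0, 0]

Wx = [-2×0 + -2×0, 1×0 + 2×0]
   = [0, 0]
y = Wx + b = [0 + 0, 0 + 0] = [0, 0]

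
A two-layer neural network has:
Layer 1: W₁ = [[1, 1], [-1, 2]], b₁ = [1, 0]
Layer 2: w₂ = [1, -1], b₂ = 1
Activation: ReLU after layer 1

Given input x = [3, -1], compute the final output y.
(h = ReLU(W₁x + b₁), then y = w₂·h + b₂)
y = 4

Layer 1 pre-activation: z₁ = [3, -5]
After ReLU: h = [3, 0]
Layer 2 output: y = 1×3 + -1×0 + 1 = 4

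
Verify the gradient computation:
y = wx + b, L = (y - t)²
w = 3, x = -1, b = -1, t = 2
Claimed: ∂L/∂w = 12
Correct

y = (3)(-1) + -1 = -4
∂L/∂y = 2(y - t) = 2(-4 - 2) = -12
∂y/∂w = x = -1
∂L/∂w = -12 × -1 = 12

Claimed value: 12
Correct: The correct gradient is 12.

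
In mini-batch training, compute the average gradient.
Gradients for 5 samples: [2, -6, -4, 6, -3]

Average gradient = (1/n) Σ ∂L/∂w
Average gradient = -1

Average = (1/5)(2 + -6 + -4 + 6 + -3) = -5/5 = -1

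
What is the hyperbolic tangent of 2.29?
0.9797

tanh(2.29) = (e^(2.29) - e^(-2.29))/(e^(2.29) + e^(-2.29)) = 0.9797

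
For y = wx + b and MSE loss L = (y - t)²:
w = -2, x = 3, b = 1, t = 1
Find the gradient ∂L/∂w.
∂L/∂w = -36

y = wx + b = (-2)(3) + 1 = -5
∂L/∂y = 2(y - t) = 2(-5 - 1) = -12
∂y/∂w = x = 3
∂L/∂w = ∂L/∂y · ∂y/∂w = -12 × 3 = -36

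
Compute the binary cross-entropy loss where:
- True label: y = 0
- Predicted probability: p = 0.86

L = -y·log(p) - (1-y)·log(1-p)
L = 1.966

L = -0·log(0.86) - 1·log(0.14) = -log(0.14) = 1.966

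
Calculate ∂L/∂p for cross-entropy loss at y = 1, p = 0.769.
∂L/∂p = -1.3

∂L/∂p = -y/p + (1-y)/(1-p) = -1/0.769 + 0 = -1.3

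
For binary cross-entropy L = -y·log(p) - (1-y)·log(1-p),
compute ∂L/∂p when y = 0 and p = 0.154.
∂L/∂p = 1.182

∂L/∂p = -y/p + (1-y)/(1-p) = 0 + 1/0.846 = 1.182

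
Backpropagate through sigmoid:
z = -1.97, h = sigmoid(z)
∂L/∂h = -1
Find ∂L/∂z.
∂L/∂z = -0.1074

σ(-1.97) = 0.1224
σ'(-1.97) = σ(-1.97)(1 - σ(-1.97)) = 0.1224 × 0.8776 = 0.1074
∂L/∂z = ∂L/∂h · σ'(z) = -1 × 0.1074 = -0.1074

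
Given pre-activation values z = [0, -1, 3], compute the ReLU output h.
h = [0, 0, 3]

ReLU applied element-wise: max(0,0)=0, max(0,-1)=0, max(0,3)=3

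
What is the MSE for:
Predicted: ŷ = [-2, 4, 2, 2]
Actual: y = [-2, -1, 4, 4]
MSE = 8.25

MSE = (1/4)((-2--2)² + (4--1)² + (2-4)² + (2-4)²) = (1/4)(0 + 25 + 4 + 4) = 8.25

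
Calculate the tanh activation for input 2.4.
0.9837

tanh(2.4) = (e^(2.4) - e^(-2.4))/(e^(2.4) + e^(-2.4)) = 0.9837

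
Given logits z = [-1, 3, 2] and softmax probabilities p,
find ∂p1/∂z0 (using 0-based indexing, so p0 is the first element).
∂p1/∂z0 = -0.009532

p = softmax(z) = [0.01321, 0.7214, 0.2654]
p1 = 0.7214, p0 = 0.01321

∂p1/∂z0 = -p1 × p0 = -0.7214 × 0.01321 = -0.009532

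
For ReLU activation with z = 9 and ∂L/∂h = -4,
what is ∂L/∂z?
∂L/∂z = -4

h = ReLU(9) = 9
Since z > 0: ∂h/∂z = 1
∂L/∂z = ∂L/∂h · ∂h/∂z = -4 × 1 = -4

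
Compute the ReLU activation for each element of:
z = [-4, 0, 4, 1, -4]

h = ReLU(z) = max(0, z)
h = [0, 0, 4, 1, 0]

ReLU applied element-wise: max(0,-4)=0, max(0,0)=0, max(0,4)=4, max(0,1)=1, max(0,-4)=0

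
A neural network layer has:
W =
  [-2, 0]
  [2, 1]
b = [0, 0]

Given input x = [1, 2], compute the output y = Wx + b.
y = [-2, 4]

Wx = [-2×1 + 0×2, 2×1 + 1×2]
   = [-2, 4]
y = Wx + b = [-2 + 0, 4 + 0] = [-2, 4]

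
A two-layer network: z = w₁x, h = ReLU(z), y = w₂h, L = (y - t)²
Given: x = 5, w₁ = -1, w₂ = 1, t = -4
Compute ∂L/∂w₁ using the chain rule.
∂L/∂w₁ = 0

Forward pass:
z = w₁x = -1×5 = -5
h = ReLU(-5) = 0
y = w₂h = 1×0 = 0

Backward pass:
∂L/∂y = 2(y - t) = 2(0 - -4) = 8
∂y/∂h = w₂ = 1
∂h/∂z = 0 (ReLU derivative)
∂z/∂w₁ = x = 5

∂L/∂w₁ = 8 × 1 × 0 × 5 = 0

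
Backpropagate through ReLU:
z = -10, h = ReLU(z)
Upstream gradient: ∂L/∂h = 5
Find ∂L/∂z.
∂L/∂z = 0

h = ReLU(-10) = 0
Since z < 0: ∂h/∂z = 0
∂L/∂z = ∂L/∂h · ∂h/∂z = 5 × 0 = 0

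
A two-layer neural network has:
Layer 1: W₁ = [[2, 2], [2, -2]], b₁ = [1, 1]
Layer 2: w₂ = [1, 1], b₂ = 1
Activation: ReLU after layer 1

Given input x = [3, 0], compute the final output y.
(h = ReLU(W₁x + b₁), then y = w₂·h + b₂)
y = 15

Layer 1 pre-activation: z₁ = [7, 7]
After ReLU: h = [7, 7]
Layer 2 output: y = 1×7 + 1×7 + 1 = 15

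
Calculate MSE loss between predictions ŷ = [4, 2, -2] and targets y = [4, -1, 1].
MSE = 6

MSE = (1/3)((4-4)² + (2--1)² + (-2-1)²) = (1/3)(0 + 9 + 9) = 6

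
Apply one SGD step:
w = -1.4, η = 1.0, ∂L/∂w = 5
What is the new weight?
w_new = -6.4

w_new = w - η·∂L/∂w = -1.4 - 1.0×(5) = -1.4 - (5) = -6.4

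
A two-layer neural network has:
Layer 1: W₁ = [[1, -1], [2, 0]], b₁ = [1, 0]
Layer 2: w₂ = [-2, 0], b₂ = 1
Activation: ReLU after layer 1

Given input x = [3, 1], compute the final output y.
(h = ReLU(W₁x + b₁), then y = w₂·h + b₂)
y = -5

Layer 1 pre-activation: z₁ = [3, 6]
After ReLU: h = [3, 6]
Layer 2 output: y = -2×3 + 0×6 + 1 = -5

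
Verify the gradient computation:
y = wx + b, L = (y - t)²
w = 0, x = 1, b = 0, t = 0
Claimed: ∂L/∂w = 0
Correct

y = (0)(1) + 0 = 0
∂L/∂y = 2(y - t) = 2(0 - 0) = 0
∂y/∂w = x = 1
∂L/∂w = 0 × 1 = 0

Claimed value: 0
Correct: The correct gradient is 0.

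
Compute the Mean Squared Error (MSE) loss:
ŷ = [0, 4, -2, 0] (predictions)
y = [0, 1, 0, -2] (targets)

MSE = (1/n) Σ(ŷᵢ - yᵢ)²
MSE = 4.25

MSE = (1/4)((0-0)² + (4-1)² + (-2-0)² + (0--2)²) = (1/4)(0 + 9 + 4 + 4) = 4.25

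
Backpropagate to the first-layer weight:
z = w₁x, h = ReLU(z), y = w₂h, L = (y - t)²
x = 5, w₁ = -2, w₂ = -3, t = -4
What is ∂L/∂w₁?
∂L/∂w₁ = 0

Forward pass:
z = w₁x = -2×5 = -10
h = ReLU(-10) = 0
y = w₂h = -3×0 = 0

Backward pass:
∂L/∂y = 2(y - t) = 2(0 - -4) = 8
∂y/∂h = w₂ = -3
∂h/∂z = 0 (ReLU derivative)
∂z/∂w₁ = x = 5

∂L/∂w₁ = 8 × -3 × 0 × 5 = 0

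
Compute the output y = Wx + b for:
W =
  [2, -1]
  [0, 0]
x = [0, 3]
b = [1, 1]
y = [-2, 1]

Wx = [2×0 + -1×3, 0×0 + 0×3]
   = [-3, 0]
y = Wx + b = [-3 + 1, 0 + 1] = [-2, 1]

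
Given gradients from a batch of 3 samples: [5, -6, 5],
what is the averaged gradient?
Average gradient = 1.333

Average = (1/3)(5 + -6 + 5) = 4/3 = 1.333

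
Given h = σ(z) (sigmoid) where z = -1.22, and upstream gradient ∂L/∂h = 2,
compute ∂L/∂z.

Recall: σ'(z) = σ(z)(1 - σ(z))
∂L/∂z = 0.352

σ(-1.22) = 0.2279
σ'(-1.22) = σ(-1.22)(1 - σ(-1.22)) = 0.2279 × 0.7721 = 0.176
∂L/∂z = ∂L/∂h · σ'(z) = 2 × 0.176 = 0.352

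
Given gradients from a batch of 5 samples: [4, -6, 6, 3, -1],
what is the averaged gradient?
Average gradient = 1.2

Average = (1/5)(4 + -6 + 6 + 3 + -1) = 6/5 = 1.2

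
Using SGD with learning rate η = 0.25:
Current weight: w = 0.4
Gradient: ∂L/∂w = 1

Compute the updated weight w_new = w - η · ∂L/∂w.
w_new = 0.15

w_new = w - η·∂L/∂w = 0.4 - 0.25×(1) = 0.4 - (0.25) = 0.15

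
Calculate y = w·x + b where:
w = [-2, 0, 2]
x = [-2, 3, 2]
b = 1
y = 9

y = (-2)(-2) + (0)(3) + (2)(2) + 1 = 9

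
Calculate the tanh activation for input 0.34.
0.3275

tanh(0.34) = (e^(0.34) - e^(-0.34))/(e^(0.34) + e^(-0.34)) = 0.3275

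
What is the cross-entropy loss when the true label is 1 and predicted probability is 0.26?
L = 1.347

L = -1·log(0.26) - 0·log(0.74) = -log(0.26) = 1.347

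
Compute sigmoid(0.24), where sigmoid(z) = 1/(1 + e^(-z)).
0.5597

sigmoid(0.24) = 1/(1 + e^(-0.24)) = 1/(1 + 0.7866) = 0.5597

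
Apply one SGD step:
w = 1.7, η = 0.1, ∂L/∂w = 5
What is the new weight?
w_new = 1.2

w_new = w - η·∂L/∂w = 1.7 - 0.1×(5) = 1.7 - (0.5) = 1.2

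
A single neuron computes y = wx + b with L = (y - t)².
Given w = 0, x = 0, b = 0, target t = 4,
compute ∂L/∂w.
∂L/∂w = 0

y = wx + b = (0)(0) + 0 = 0
∂L/∂y = 2(y - t) = 2(0 - 4) = -8
∂y/∂w = x = 0
∂L/∂w = ∂L/∂y · ∂y/∂w = -8 × 0 = 0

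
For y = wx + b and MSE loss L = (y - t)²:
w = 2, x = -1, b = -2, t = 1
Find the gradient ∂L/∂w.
∂L/∂w = 10

y = wx + b = (2)(-1) + -2 = -4
∂L/∂y = 2(y - t) = 2(-4 - 1) = -10
∂y/∂w = x = -1
∂L/∂w = ∂L/∂y · ∂y/∂w = -10 × -1 = 10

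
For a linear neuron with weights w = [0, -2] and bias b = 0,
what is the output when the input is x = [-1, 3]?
y = -6

y = (0)(-1) + (-2)(3) + 0 = -6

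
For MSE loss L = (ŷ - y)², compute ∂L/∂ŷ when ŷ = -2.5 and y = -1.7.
∂L/∂ŷ = -1.6

∂L/∂ŷ = 2(ŷ - y) = 2(-2.5 - -1.7) = 2(-0.8) = -1.6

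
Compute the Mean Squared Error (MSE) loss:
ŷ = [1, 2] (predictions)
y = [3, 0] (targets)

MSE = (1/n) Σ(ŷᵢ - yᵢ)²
MSE = 4

MSE = (1/2)((1-3)² + (2-0)²) = (1/2)(4 + 4) = 4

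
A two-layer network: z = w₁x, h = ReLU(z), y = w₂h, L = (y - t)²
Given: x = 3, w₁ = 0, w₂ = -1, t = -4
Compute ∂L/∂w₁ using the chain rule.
∂L/∂w₁ = 0

Forward pass:
z = w₁x = 0×3 = 0
h = ReLU(0) = 0
y = w₂h = -1×0 = 0

Backward pass:
∂L/∂y = 2(y - t) = 2(0 - -4) = 8
∂y/∂h = w₂ = -1
∂h/∂z = 0 (ReLU derivative)
∂z/∂w₁ = x = 3

∂L/∂w₁ = 8 × -1 × 0 × 3 = 0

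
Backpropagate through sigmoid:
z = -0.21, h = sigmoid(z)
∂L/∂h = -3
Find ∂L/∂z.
∂L/∂z = -0.7418

σ(-0.21) = 0.4477
σ'(-0.21) = σ(-0.21)(1 - σ(-0.21)) = 0.4477 × 0.5523 = 0.2473
∂L/∂z = ∂L/∂h · σ'(z) = -3 × 0.2473 = -0.7418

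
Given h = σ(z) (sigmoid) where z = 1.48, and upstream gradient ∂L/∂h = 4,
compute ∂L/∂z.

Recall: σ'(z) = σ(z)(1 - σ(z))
∂L/∂z = 0.6042

σ(1.48) = 0.8146
σ'(1.48) = σ(1.48)(1 - σ(1.48)) = 0.8146 × 0.1854 = 0.151
∂L/∂z = ∂L/∂h · σ'(z) = 4 × 0.151 = 0.6042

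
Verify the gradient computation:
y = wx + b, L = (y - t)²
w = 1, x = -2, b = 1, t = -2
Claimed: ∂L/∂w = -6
Incorrect

y = (1)(-2) + 1 = -1
∂L/∂y = 2(y - t) = 2(-1 - -2) = 2
∂y/∂w = x = -2
∂L/∂w = 2 × -2 = -4

Claimed value: -6
Incorrect: The correct gradient is -4.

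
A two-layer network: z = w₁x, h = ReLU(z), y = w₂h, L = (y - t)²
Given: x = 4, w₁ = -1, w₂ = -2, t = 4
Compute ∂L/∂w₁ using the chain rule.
∂L/∂w₁ = 0

Forward pass:
z = w₁x = -1×4 = -4
h = ReLU(-4) = 0
y = w₂h = -2×0 = 0

Backward pass:
∂L/∂y = 2(y - t) = 2(0 - 4) = -8
∂y/∂h = w₂ = -2
∂h/∂z = 0 (ReLU derivative)
∂z/∂w₁ = x = 4

∂L/∂w₁ = -8 × -2 × 0 × 4 = 0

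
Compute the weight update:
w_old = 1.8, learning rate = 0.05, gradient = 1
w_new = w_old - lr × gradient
w_new = 1.75

w_new = w - η·∂L/∂w = 1.8 - 0.05×(1) = 1.8 - (0.05) = 1.75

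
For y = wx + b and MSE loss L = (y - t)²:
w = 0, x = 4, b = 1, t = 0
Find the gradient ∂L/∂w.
∂L/∂w = 8

y = wx + b = (0)(4) + 1 = 1
∂L/∂y = 2(y - t) = 2(1 - 0) = 2
∂y/∂w = x = 4
∂L/∂w = ∂L/∂y · ∂y/∂w = 2 × 4 = 8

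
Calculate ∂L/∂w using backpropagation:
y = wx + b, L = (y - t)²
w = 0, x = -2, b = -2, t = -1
∂L/∂w = 4

y = wx + b = (0)(-2) + -2 = -2
∂L/∂y = 2(y - t) = 2(-2 - -1) = -2
∂y/∂w = x = -2
∂L/∂w = ∂L/∂y · ∂y/∂w = -2 × -2 = 4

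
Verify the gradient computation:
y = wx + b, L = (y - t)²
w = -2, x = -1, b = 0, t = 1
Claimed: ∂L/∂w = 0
Incorrect

y = (-2)(-1) + 0 = 2
∂L/∂y = 2(y - t) = 2(2 - 1) = 2
∂y/∂w = x = -1
∂L/∂w = 2 × -1 = -2

Claimed value: 0
Incorrect: The correct gradient is -2.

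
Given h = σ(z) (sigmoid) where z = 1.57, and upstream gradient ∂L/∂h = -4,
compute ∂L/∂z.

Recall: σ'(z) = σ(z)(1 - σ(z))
∂L/∂z = -0.5702

σ(1.57) = 0.8278
σ'(1.57) = σ(1.57)(1 - σ(1.57)) = 0.8278 × 0.1722 = 0.1426
∂L/∂z = ∂L/∂h · σ'(z) = -4 × 0.1426 = -0.5702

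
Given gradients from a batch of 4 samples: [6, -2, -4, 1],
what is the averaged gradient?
Average gradient = 0.25

Average = (1/4)(6 + -2 + -4 + 1) = 1/4 = 0.25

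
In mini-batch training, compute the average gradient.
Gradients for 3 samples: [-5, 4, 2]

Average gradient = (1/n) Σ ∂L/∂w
Average gradient = 0.3333

Average = (1/3)(-5 + 4 + 2) = 1/3 = 0.3333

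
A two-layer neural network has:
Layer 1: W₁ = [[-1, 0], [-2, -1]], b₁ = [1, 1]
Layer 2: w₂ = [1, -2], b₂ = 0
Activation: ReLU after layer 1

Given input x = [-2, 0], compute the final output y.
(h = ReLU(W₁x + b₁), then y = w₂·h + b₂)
y = -7

Layer 1 pre-activation: z₁ = [3, 5]
After ReLU: h = [3, 5]
Layer 2 output: y = 1×3 + -2×5 + 0 = -7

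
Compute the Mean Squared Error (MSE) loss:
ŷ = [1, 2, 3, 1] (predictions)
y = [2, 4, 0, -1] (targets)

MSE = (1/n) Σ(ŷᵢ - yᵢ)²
MSE = 4.5

MSE = (1/4)((1-2)² + (2-4)² + (3-0)² + (1--1)²) = (1/4)(1 + 4 + 9 + 4) = 4.5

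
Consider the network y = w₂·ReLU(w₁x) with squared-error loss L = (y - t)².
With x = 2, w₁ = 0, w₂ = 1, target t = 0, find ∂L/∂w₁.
∂L/∂w₁ = 0

Forward pass:
z = w₁x = 0×2 = 0
h = ReLU(0) = 0
y = w₂h = 1×0 = 0

Backward pass:
∂L/∂y = 2(y - t) = 2(0 - 0) = 0
∂y/∂h = w₂ = 1
∂h/∂z = 0 (ReLU derivative)
∂z/∂w₁ = x = 2

∂L/∂w₁ = 0 × 1 × 0 × 2 = 0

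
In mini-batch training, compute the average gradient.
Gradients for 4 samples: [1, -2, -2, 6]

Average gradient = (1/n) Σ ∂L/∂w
Average gradient = 0.75

Average = (1/4)(1 + -2 + -2 + 6) = 3/4 = 0.75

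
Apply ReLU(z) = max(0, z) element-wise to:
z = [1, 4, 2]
h = [1, 4, 2]

ReLU applied element-wise: max(0,1)=1, max(0,4)=4, max(0,2)=2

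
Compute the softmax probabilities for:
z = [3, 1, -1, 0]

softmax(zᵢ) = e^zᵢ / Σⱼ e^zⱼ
p = [0.831, 0.1125, 0.0152, 0.0414]

exp(z) = [20.09, 2.718, 0.3679, 1]
Sum = 24.17
p = [0.831, 0.1125, 0.0152, 0.0414]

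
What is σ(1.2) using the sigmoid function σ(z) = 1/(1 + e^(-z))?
0.7685

sigmoid(1.2) = 1/(1 + e^(-1.2)) = 1/(1 + 0.3012) = 0.7685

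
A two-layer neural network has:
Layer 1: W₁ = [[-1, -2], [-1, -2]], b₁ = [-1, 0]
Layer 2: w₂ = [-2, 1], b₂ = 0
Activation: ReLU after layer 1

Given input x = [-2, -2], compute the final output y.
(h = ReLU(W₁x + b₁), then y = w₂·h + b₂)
y = -4

Layer 1 pre-activation: z₁ = [5, 6]
After ReLU: h = [5, 6]
Layer 2 output: y = -2×5 + 1×6 + 0 = -4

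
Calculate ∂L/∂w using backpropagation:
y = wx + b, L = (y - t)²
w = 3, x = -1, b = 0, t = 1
∂L/∂w = 8

y = wx + b = (3)(-1) + 0 = -3
∂L/∂y = 2(y - t) = 2(-3 - 1) = -8
∂y/∂w = x = -1
∂L/∂w = ∂L/∂y · ∂y/∂w = -8 × -1 = 8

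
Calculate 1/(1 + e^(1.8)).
0.1419

sigmoid(-1.8) = 1/(1 + e^(1.8)) = 1/(1 + 6.05) = 0.1419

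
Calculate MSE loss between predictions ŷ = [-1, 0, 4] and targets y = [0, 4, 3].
MSE = 6

MSE = (1/3)((-1-0)² + (0-4)² + (4-3)²) = (1/3)(1 + 16 + 1) = 6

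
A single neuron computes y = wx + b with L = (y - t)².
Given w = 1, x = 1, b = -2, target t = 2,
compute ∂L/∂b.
∂L/∂b = -6

y = wx + b = (1)(1) + -2 = -1
∂L/∂y = 2(y - t) = 2(-1 - 2) = -6
∂y/∂b = 1
∂L/∂b = ∂L/∂y · ∂y/∂b = -6 × 1 = -6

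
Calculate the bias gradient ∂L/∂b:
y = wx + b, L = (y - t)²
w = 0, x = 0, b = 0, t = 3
∂L/∂b = -6

y = wx + b = (0)(0) + 0 = 0
∂L/∂y = 2(y - t) = 2(0 - 3) = -6
∂y/∂b = 1
∂L/∂b = ∂L/∂y · ∂y/∂b = -6 × 1 = -6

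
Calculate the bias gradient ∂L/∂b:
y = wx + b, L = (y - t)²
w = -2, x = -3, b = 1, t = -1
∂L/∂b = 16

y = wx + b = (-2)(-3) + 1 = 7
∂L/∂y = 2(y - t) = 2(7 - -1) = 16
∂y/∂b = 1
∂L/∂b = ∂L/∂y · ∂y/∂b = 16 × 1 = 16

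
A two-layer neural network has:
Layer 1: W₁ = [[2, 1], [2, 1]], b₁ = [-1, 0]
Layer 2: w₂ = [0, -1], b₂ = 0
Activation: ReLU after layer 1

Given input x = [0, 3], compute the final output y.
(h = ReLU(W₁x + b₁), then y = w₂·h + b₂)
y = -3

Layer 1 pre-activation: z₁ = [2, 3]
After ReLU: h = [2, 3]
Layer 2 output: y = 0×2 + -1×3 + 0 = -3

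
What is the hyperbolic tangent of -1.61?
-0.9232

tanh(-1.61) = (e^(-1.61) - e^(1.61))/(e^(-1.61) + e^(1.61)) = -0.9232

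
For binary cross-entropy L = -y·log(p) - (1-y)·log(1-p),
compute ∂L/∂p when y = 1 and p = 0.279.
∂L/∂p = -3.584

∂L/∂p = -y/p + (1-y)/(1-p) = -1/0.279 + 0 = -3.584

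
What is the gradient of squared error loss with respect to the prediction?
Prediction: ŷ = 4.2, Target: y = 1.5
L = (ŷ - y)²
∂L/∂ŷ = 5.4

∂L/∂ŷ = 2(ŷ - y) = 2(4.2 - 1.5) = 2(2.7) = 5.4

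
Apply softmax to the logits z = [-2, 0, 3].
p = [0.0064, 0.0471, 0.9465]

exp(z) = [0.1353, 1, 20.09]
Sum = 21.22
p = [0.0064, 0.0471, 0.9465]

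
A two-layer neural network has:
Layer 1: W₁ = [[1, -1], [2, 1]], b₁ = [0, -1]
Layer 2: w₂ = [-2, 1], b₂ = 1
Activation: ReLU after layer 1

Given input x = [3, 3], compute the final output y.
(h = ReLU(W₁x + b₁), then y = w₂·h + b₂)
y = 9

Layer 1 pre-activation: z₁ = [0, 8]
After ReLU: h = [0, 8]
Layer 2 output: y = -2×0 + 1×8 + 1 = 9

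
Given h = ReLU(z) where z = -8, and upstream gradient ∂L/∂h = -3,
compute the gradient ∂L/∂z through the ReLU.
∂L/∂z = 0

h = ReLU(-8) = 0
Since z < 0: ∂h/∂z = 0
∂L/∂z = ∂L/∂h · ∂h/∂z = -3 × 0 = 0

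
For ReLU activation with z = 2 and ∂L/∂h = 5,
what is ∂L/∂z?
∂L/∂z = 5

h = ReLU(2) = 2
Since z > 0: ∂h/∂z = 1
∂L/∂z = ∂L/∂h · ∂h/∂z = 5 × 1 = 5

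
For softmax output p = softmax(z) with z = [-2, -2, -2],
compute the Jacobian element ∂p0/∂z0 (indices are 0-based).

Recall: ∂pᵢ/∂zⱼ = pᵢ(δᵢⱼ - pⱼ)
∂p0/∂z0 = 0.2222

p = softmax(z) = [0.3333, 0.3333, 0.3333]
p0 = 0.3333

∂p0/∂z0 = p0(1 - p0) = 0.3333 × (1 - 0.3333) = 0.2222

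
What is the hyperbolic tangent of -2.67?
-0.9905

tanh(-2.67) = (e^(-2.67) - e^(2.67))/(e^(-2.67) + e^(2.67)) = -0.9905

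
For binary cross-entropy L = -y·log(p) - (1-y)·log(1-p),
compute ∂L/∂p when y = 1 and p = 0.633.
∂L/∂p = -1.58

∂L/∂p = -y/p + (1-y)/(1-p) = -1/0.633 + 0 = -1.58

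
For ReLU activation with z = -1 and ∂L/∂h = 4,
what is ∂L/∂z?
∂L/∂z = 0

h = ReLU(-1) = 0
Since z < 0: ∂h/∂z = 0
∂L/∂z = ∂L/∂h · ∂h/∂z = 4 × 0 = 0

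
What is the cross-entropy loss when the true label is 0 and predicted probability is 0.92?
L = 2.526

L = -0·log(0.92) - 1·log(0.08) = -log(0.08) = 2.526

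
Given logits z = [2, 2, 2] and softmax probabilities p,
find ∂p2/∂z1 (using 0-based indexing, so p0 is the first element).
∂p2/∂z1 = -0.1111

p = softmax(z) = [0.3333, 0.3333, 0.3333]
p2 = 0.3333, p1 = 0.3333

∂p2/∂z1 = -p2 × p1 = -0.3333 × 0.3333 = -0.1111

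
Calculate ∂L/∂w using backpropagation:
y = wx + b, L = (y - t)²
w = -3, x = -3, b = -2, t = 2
∂L/∂w = -30

y = wx + b = (-3)(-3) + -2 = 7
∂L/∂y = 2(y - t) = 2(7 - 2) = 10
∂y/∂w = x = -3
∂L/∂w = ∂L/∂y · ∂y/∂w = 10 × -3 = -30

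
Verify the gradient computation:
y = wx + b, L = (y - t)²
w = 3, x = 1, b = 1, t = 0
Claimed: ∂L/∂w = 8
Correct

y = (3)(1) + 1 = 4
∂L/∂y = 2(y - t) = 2(4 - 0) = 8
∂y/∂w = x = 1
∂L/∂w = 8 × 1 = 8

Claimed value: 8
Correct: The correct gradient is 8.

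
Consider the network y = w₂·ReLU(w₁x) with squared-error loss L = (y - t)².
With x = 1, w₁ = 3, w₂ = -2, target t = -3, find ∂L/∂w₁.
∂L/∂w₁ = 12

Forward pass:
z = w₁x = 3×1 = 3
h = ReLU(3) = 3
y = w₂h = -2×3 = -6

Backward pass:
∂L/∂y = 2(y - t) = 2(-6 - -3) = -6
∂y/∂h = w₂ = -2
∂h/∂z = 1 (ReLU derivative)
∂z/∂w₁ = x = 1

∂L/∂w₁ = -6 × -2 × 1 × 1 = 12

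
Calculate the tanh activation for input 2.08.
0.9693

tanh(2.08) = (e^(2.08) - e^(-2.08))/(e^(2.08) + e^(-2.08)) = 0.9693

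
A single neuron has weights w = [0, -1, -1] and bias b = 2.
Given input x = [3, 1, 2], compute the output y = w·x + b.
y = -1

y = (0)(3) + (-1)(1) + (-1)(2) + 2 = -1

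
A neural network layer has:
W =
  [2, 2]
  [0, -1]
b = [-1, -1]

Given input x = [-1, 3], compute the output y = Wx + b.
y = [3, -4]

Wx = [2×-1 + 2×3, 0×-1 + -1×3]
   = [4, -3]
y = Wx + b = [4 + -1, -3 + -1] = [3, -4]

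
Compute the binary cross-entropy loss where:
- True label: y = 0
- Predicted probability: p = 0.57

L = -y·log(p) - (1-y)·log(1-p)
L = 0.844

L = -0·log(0.57) - 1·log(0.43) = -log(0.43) = 0.844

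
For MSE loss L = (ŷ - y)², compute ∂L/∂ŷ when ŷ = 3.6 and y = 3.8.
∂L/∂ŷ = -0.4

∂L/∂ŷ = 2(ŷ - y) = 2(3.6 - 3.8) = 2(-0.2) = -0.4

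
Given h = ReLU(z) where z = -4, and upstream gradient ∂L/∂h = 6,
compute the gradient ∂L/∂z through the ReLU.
∂L/∂z = 0

h = ReLU(-4) = 0
Since z < 0: ∂h/∂z = 0
∂L/∂z = ∂L/∂h · ∂h/∂z = 6 × 0 = 0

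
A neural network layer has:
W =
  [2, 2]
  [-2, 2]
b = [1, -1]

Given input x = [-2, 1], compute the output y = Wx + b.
y = [-1, 5]

Wx = [2×-2 + 2×1, -2×-2 + 2×1]
   = [-2, 6]
y = Wx + b = [-2 + 1, 6 + -1] = [-1, 5]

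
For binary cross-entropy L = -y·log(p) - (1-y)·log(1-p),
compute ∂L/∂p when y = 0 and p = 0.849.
∂L/∂p = 6.623

∂L/∂p = -y/p + (1-y)/(1-p) = 0 + 1/0.151 = 6.623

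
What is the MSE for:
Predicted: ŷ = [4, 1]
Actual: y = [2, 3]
MSE = 4

MSE = (1/2)((4-2)² + (1-3)²) = (1/2)(4 + 4) = 4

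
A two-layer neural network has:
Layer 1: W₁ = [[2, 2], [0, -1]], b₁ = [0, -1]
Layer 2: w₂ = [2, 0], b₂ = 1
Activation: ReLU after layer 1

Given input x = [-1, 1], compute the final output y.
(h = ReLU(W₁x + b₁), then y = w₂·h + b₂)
y = 1

Layer 1 pre-activation: z₁ = [0, -2]
After ReLU: h = [0, 0]
Layer 2 output: y = 2×0 + 0×0 + 1 = 1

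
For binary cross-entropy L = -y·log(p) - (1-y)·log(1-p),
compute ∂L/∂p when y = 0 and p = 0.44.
∂L/∂p = 1.786

∂L/∂p = -y/p + (1-y)/(1-p) = 0 + 1/0.56 = 1.786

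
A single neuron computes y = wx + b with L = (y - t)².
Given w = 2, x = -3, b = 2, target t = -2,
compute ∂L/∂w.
∂L/∂w = 12

y = wx + b = (2)(-3) + 2 = -4
∂L/∂y = 2(y - t) = 2(-4 - -2) = -4
∂y/∂w = x = -3
∂L/∂w = ∂L/∂y · ∂y/∂w = -4 × -3 = 12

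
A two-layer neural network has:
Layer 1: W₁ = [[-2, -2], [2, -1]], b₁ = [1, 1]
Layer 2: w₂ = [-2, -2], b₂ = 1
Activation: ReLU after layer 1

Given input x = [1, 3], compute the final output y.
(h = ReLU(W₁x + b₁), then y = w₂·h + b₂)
y = 1

Layer 1 pre-activation: z₁ = [-7, 0]
After ReLU: h = [0, 0]
Layer 2 output: y = -2×0 + -2×0 + 1 = 1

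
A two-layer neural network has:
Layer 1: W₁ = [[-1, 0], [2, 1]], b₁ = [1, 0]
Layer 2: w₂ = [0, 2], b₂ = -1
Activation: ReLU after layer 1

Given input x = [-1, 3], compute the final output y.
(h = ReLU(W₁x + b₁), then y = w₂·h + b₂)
y = 1

Layer 1 pre-activation: z₁ = [2, 1]
After ReLU: h = [2, 1]
Layer 2 output: y = 0×2 + 2×1 + -1 = 1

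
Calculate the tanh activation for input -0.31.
-0.3004

tanh(-0.31) = (e^(-0.31) - e^(0.31))/(e^(-0.31) + e^(0.31)) = -0.3004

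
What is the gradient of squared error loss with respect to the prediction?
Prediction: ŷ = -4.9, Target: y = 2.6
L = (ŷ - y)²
∂L/∂ŷ = -15.0

∂L/∂ŷ = 2(ŷ - y) = 2(-4.9 - 2.6) = 2(-7.5) = -15.0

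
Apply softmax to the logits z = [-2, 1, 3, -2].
p = [0.0059, 0.1178, 0.8705, 0.0059]

exp(z) = [0.1353, 2.718, 20.09, 0.1353]
Sum = 23.07
p = [0.0059, 0.1178, 0.8705, 0.0059]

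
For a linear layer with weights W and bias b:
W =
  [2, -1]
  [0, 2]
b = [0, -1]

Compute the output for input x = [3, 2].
y = [4, 3]

Wx = [2×3 + -1×2, 0×3 + 2×2]
   = [4, 4]
y = Wx + b = [4 + 0, 4 + -1] = [4, 3]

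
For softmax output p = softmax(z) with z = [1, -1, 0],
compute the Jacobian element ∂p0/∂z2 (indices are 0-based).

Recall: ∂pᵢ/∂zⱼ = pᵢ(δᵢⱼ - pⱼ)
∂p0/∂z2 = -0.1628

p = softmax(z) = [0.6652, 0.09003, 0.2447]
p0 = 0.6652, p2 = 0.2447

∂p0/∂z2 = -p0 × p2 = -0.6652 × 0.2447 = -0.1628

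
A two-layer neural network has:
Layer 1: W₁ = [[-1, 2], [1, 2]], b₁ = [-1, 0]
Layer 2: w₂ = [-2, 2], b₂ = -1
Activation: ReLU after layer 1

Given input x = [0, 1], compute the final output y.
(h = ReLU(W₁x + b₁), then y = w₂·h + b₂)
y = 1

Layer 1 pre-activation: z₁ = [1, 2]
After ReLU: h = [1, 2]
Layer 2 output: y = -2×1 + 2×2 + -1 = 1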